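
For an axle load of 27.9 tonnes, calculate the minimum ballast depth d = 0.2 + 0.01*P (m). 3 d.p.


d = 0.2 + 0.01 * 27.9
d = 0.2 + 0.279
d = 0.479 m

0.479


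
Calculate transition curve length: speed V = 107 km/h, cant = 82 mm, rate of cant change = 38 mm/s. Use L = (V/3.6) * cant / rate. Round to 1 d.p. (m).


Convert speed: V = 107 / 3.6 = 29.7222 m/s
L = 29.7222 * 82 / 38
L = 2437.2222 / 38
L = 64.1 m

64.1


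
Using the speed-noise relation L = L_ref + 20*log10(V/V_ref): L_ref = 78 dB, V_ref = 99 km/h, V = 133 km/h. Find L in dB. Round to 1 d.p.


V/V_ref = 133 / 99 = 1.343434
log10(1.343434) = 0.128216
20 * 0.128216 = 2.5643
L = 78 + 2.5643 = 80.6 dB

80.6


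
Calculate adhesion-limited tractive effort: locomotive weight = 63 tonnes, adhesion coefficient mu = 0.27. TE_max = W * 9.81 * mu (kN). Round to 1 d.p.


TE_max = W * g * mu
TE_max = 63 * 9.81 * 0.27
TE_max = 618.03 * 0.27
TE_max = 166.9 kN

166.9


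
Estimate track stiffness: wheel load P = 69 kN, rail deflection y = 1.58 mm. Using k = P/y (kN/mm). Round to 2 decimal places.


Track stiffness k = P / y
k = 69 / 1.58
k = 43.67 kN/mm

43.67


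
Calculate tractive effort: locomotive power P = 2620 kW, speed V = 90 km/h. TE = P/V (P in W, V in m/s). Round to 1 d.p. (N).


Convert: P = 2620 kW = 2620000 W
V = 90 / 3.6 = 25.0 m/s
TE = 2620000 / 25.0
TE = 104800.0 N

104800.0


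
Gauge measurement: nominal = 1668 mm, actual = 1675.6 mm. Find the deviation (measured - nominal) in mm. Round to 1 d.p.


Deviation = measured - nominal
Deviation = 1675.6 - 1668
Deviation = 7.6 mm

7.6


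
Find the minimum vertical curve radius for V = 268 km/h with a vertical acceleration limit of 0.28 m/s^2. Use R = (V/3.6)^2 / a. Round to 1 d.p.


Convert speed: V = 268 / 3.6 = 74.4444 m/s
V^2 = 5541.9753 m^2/s^2
R_v = 5541.9753 / 0.28
R_v = 19792.8 m

19792.8


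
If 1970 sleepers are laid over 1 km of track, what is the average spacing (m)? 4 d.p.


Spacing = 1000 m / number of sleepers
Spacing = 1000 / 1970
Spacing = 0.5076 m

0.5076


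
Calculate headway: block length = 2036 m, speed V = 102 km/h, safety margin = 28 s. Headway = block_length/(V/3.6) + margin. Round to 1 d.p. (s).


V = 102 / 3.6 = 28.3333 m/s
Block traversal time = 2036 / 28.3333 = 71.8588 s
Headway = 71.8588 + 28
Headway = 99.9 s

99.9


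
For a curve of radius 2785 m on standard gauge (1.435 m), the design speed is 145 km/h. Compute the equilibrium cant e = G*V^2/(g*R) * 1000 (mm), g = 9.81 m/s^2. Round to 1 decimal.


Convert speed: V = 145 / 3.6 = 40.2778 m/s
Apply formula: e = 1.435 * 40.2778^2 / (9.81 * 2785)
e = 1.435 * 1622.2994 / 27320.85
e = 0.08521 m = 85.2 mm

85.2


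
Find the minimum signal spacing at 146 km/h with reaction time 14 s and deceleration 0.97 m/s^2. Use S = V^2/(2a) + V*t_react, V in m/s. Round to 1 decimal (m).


V = 146 / 3.6 = 40.5556 m/s
Braking distance = 40.5556^2 / (2*0.97) = 847.8109 m
Sighting distance = 40.5556 * 14 = 567.7778 m
S = 847.8109 + 567.7778 = 1415.6 m

1415.6


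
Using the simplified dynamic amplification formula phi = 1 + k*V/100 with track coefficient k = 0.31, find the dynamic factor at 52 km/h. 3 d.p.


phi = 1 + k * V / 100
phi = 1 + 0.31 * 52 / 100
phi = 1 + 0.1612
phi = 1.161

1.161


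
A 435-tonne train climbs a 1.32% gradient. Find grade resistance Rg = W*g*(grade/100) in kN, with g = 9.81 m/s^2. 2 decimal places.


Rg = W * 9.81 * grade / 100
Rg = 435 * 9.81 * 1.32 / 100
Rg = 4267.35 * 0.0132
Rg = 56.33 kN

56.33


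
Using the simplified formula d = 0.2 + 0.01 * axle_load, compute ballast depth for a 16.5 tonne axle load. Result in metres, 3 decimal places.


d = 0.2 + 0.01 * 16.5
d = 0.2 + 0.165
d = 0.365 m

0.365


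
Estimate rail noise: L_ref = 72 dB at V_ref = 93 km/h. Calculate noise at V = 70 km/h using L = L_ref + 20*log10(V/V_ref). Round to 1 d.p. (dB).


V/V_ref = 70 / 93 = 0.752688
log10(0.752688) = -0.123385
20 * -0.123385 = -2.4677
L = 72 + -2.4677 = 69.5 dB

69.5


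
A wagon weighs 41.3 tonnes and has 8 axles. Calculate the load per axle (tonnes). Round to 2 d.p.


Load per axle = total weight / number of axles
Load = 41.3 / 8
Load = 5.16 tonnes

5.16


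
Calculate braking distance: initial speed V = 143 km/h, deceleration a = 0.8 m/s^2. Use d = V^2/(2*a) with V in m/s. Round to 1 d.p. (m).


Convert speed: V = 143 / 3.6 = 39.7222 m/s
V^2 = 1577.8549
d = 1577.8549 / (2 * 0.8)
d = 1577.8549 / 1.6
d = 986.2 m

986.2


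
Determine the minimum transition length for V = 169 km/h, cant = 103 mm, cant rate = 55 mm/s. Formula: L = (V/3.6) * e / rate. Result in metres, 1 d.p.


Convert speed: V = 169 / 3.6 = 46.9444 m/s
L = 46.9444 * 103 / 55
L = 4835.2778 / 55
L = 87.9 m

87.9


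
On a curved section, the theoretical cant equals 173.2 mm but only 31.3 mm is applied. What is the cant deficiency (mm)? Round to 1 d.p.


Cant deficiency = equilibrium cant - actual cant
CD = 173.2 - 31.3
CD = 141.9 mm

141.9


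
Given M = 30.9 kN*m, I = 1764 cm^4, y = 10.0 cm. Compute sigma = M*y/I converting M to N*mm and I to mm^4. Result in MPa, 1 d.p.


Convert units:
M = 30.9 kN*m = 30900000 N*mm
y = 10.0 cm = 100 mm
I = 1764 cm^4 = 17640000 mm^4
sigma = 30900000 * 100 / 17640000
sigma = 175.2 MPa

175.2


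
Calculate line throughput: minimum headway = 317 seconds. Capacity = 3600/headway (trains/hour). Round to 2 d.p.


Capacity = 3600 / headway
Capacity = 3600 / 317
Capacity = 11.36 trains/hour

11.36


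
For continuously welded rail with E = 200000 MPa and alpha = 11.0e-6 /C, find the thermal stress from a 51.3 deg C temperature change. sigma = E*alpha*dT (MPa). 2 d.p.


sigma = E * alpha * dT
sigma = 200000 * 11.0e-6 * 51.3
sigma = 2.2 * 51.3
sigma = 112.86 MPa

112.86


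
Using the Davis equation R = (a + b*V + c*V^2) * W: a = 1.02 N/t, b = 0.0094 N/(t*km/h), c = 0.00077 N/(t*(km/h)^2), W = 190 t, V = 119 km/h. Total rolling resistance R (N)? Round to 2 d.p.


b*V = 0.0094 * 119 = 1.1186
c*V^2 = 0.00077 * 14161 = 10.90397
R_per_t = 1.02 + 1.1186 + 10.90397 = 13.04257 N/t
R_total = 13.04257 * 190 = 2478.09 N

2478.09


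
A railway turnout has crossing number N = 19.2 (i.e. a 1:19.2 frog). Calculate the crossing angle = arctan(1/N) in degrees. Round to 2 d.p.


1/N = 1/19.2 = 0.052083
angle = arctan(0.052083) = 0.052036 rad
angle = 0.052036 * 180/pi = 2.98 degrees

2.98


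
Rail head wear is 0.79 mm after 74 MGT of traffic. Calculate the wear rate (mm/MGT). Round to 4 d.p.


Wear rate = total wear / cumulative tonnage
Rate = 0.79 / 74
Rate = 0.0107 mm/MGT

0.0107


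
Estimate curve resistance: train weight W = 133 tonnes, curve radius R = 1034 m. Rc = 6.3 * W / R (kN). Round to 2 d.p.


Rc = 6.3 * W / R
Rc = 6.3 * 133 / 1034
Rc = 837.9 / 1034
Rc = 0.81 kN

0.81


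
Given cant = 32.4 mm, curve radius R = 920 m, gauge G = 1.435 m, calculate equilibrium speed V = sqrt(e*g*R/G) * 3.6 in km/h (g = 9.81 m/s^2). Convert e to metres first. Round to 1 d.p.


Convert cant: e = 32.4 mm = 0.0324 m
V_ms = sqrt(0.0324 * 9.81 * 920 / 1.435)
V_ms = sqrt(203.774551) = 14.275 m/s
V = 14.275 * 3.6 = 51.4 km/h

51.4


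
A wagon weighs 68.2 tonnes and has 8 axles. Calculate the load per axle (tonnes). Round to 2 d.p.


Load per axle = total weight / number of axles
Load = 68.2 / 8
Load = 8.53 tonnes

8.53


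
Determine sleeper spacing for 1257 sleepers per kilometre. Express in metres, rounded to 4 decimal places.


Spacing = 1000 m / number of sleepers
Spacing = 1000 / 1257
Spacing = 0.7955 m

0.7955


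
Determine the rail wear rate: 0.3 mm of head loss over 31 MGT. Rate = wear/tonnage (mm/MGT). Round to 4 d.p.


Wear rate = total wear / cumulative tonnage
Rate = 0.3 / 31
Rate = 0.0097 mm/MGT

0.0097


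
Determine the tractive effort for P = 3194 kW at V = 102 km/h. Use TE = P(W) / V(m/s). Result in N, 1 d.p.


Convert: P = 3194 kW = 3194000 W
V = 102 / 3.6 = 28.3333 m/s
TE = 3194000 / 28.3333
TE = 112729.4 N

112729.4


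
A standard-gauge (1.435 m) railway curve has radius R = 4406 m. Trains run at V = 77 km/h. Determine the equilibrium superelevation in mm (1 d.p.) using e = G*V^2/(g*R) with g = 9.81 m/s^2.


Convert speed: V = 77 / 3.6 = 21.3889 m/s
Apply formula: e = 1.435 * 21.3889^2 / (9.81 * 4406)
e = 1.435 * 457.4846 / 43222.86
e = 0.015188 m = 15.2 mm

15.2


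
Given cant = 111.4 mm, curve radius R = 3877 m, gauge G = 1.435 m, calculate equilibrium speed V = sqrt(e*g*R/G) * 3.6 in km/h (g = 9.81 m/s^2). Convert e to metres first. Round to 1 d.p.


Convert cant: e = 111.4 mm = 0.1114 m
V_ms = sqrt(0.1114 * 9.81 * 3877 / 1.435)
V_ms = sqrt(2952.555692) = 54.3374 m/s
V = 54.3374 * 3.6 = 195.6 km/h

195.6


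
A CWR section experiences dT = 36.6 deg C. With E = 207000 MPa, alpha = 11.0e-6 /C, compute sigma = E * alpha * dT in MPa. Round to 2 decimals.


sigma = E * alpha * dT
sigma = 207000 * 11.0e-6 * 36.6
sigma = 2.277 * 36.6
sigma = 83.34 MPa

83.34


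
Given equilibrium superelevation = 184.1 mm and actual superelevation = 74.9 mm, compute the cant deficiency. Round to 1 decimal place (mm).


Cant deficiency = equilibrium cant - actual cant
CD = 184.1 - 74.9
CD = 109.2 mm

109.2


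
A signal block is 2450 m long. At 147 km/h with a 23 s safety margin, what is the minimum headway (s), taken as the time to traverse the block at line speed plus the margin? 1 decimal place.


V = 147 / 3.6 = 40.8333 m/s
Block traversal time = 2450 / 40.8333 = 60.0 s
Headway = 60.0 + 23
Headway = 83.0 s

83.0


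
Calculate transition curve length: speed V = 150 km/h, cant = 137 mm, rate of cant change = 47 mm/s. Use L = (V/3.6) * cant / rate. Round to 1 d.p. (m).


Convert speed: V = 150 / 3.6 = 41.6667 m/s
L = 41.6667 * 137 / 47
L = 5708.3333 / 47
L = 121.5 m

121.5


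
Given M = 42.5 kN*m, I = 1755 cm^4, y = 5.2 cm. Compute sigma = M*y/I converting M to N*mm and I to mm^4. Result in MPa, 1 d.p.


Convert units:
M = 42.5 kN*m = 42500000 N*mm
y = 5.2 cm = 52 mm
I = 1755 cm^4 = 17550000 mm^4
sigma = 42500000 * 52 / 17550000
sigma = 125.9 MPa

125.9


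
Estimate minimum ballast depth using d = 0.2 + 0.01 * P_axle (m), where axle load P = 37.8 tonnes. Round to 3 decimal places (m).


d = 0.2 + 0.01 * 37.8
d = 0.2 + 0.378
d = 0.578 m

0.578


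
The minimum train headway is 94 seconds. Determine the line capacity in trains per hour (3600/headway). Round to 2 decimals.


Capacity = 3600 / headway
Capacity = 3600 / 94
Capacity = 38.30 trains/hour

38.30


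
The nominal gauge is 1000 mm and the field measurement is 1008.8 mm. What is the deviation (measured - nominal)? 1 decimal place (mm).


Deviation = measured - nominal
Deviation = 1008.8 - 1000
Deviation = 8.8 mm

8.8


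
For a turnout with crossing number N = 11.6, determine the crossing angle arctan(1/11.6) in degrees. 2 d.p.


1/N = 1/11.6 = 0.086207
angle = arctan(0.086207) = 0.085994 rad
angle = 0.085994 * 180/pi = 4.93 degrees

4.93


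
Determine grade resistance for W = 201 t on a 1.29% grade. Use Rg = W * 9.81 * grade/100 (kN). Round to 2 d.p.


Rg = W * 9.81 * grade / 100
Rg = 201 * 9.81 * 1.29 / 100
Rg = 1971.81 * 0.0129
Rg = 25.44 kN

25.44


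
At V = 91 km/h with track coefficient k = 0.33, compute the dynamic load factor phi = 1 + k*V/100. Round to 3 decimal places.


phi = 1 + k * V / 100
phi = 1 + 0.33 * 91 / 100
phi = 1 + 0.3003
phi = 1.300

1.300


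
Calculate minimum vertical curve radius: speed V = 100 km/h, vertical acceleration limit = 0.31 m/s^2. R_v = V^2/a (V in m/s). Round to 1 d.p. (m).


Convert speed: V = 100 / 3.6 = 27.7778 m/s
V^2 = 771.6049 m^2/s^2
R_v = 771.6049 / 0.31
R_v = 2489.0 m

2489.0


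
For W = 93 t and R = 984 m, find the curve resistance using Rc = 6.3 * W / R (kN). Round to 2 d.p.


Rc = 6.3 * W / R
Rc = 6.3 * 93 / 984
Rc = 585.9 / 984
Rc = 0.60 kN

0.60


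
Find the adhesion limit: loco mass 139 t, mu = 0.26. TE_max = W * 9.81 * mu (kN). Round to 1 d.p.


TE_max = W * g * mu
TE_max = 139 * 9.81 * 0.26
TE_max = 1363.59 * 0.26
TE_max = 354.5 kN

354.5


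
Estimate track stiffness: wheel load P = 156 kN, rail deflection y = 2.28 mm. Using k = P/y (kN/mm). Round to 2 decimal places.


Track stiffness k = P / y
k = 156 / 2.28
k = 68.42 kN/mm

68.42


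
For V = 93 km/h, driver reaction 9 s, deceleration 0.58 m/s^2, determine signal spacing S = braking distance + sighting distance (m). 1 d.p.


V = 93 / 3.6 = 25.8333 m/s
Braking distance = 25.8333^2 / (2*0.58) = 575.3113 m
Sighting distance = 25.8333 * 9 = 232.5 m
S = 575.3113 + 232.5 = 807.8 m

807.8


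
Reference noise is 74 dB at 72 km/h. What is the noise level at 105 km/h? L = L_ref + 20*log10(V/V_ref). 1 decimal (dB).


V/V_ref = 105 / 72 = 1.458333
log10(1.458333) = 0.163857
20 * 0.163857 = 3.2771
L = 74 + 3.2771 = 77.3 dB

77.3


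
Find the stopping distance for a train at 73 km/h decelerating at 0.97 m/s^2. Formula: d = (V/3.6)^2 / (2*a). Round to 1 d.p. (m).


Convert speed: V = 73 / 3.6 = 20.2778 m/s
V^2 = 411.1883
d = 411.1883 / (2 * 0.97)
d = 411.1883 / 1.94
d = 212.0 m

212.0


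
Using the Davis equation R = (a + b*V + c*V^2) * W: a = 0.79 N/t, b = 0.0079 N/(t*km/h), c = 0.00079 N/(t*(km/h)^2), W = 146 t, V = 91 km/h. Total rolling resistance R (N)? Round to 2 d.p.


b*V = 0.0079 * 91 = 0.7189
c*V^2 = 0.00079 * 8281 = 6.54199
R_per_t = 0.79 + 0.7189 + 6.54199 = 8.05089 N/t
R_total = 8.05089 * 146 = 1175.43 N

1175.43


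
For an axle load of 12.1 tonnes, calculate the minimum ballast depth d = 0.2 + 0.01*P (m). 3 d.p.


d = 0.2 + 0.01 * 12.1
d = 0.2 + 0.121
d = 0.321 m

0.321


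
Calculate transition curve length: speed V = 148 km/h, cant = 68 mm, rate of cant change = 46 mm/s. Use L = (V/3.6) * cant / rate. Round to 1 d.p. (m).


Convert speed: V = 148 / 3.6 = 41.1111 m/s
L = 41.1111 * 68 / 46
L = 2795.5556 / 46
L = 60.8 m

60.8


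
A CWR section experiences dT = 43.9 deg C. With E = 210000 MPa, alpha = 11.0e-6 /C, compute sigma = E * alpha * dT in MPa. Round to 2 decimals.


sigma = E * alpha * dT
sigma = 210000 * 11.0e-6 * 43.9
sigma = 2.31 * 43.9
sigma = 101.41 MPa

101.41


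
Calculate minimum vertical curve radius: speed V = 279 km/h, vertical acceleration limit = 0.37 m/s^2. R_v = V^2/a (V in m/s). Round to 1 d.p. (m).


Convert speed: V = 279 / 3.6 = 77.5 m/s
V^2 = 6006.25 m^2/s^2
R_v = 6006.25 / 0.37
R_v = 16233.1 m

16233.1


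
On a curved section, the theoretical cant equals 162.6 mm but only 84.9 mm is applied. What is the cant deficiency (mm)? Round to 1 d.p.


Cant deficiency = equilibrium cant - actual cant
CD = 162.6 - 84.9
CD = 77.7 mm

77.7


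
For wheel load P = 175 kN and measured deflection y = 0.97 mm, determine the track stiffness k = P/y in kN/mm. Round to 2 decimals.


Track stiffness k = P / y
k = 175 / 0.97
k = 180.41 kN/mm

180.41


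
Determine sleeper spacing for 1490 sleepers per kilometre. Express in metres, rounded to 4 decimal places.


Spacing = 1000 m / number of sleepers
Spacing = 1000 / 1490
Spacing = 0.6711 m

0.6711


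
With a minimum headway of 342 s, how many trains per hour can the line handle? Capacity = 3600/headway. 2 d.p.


Capacity = 3600 / headway
Capacity = 3600 / 342
Capacity = 10.53 trains/hour

10.53


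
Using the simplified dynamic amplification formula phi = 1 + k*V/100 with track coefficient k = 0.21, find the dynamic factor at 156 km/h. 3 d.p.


phi = 1 + k * V / 100
phi = 1 + 0.21 * 156 / 100
phi = 1 + 0.3276
phi = 1.328

1.328


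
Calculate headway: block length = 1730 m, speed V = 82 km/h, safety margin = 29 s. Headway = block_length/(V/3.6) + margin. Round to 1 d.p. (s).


V = 82 / 3.6 = 22.7778 m/s
Block traversal time = 1730 / 22.7778 = 75.9512 s
Headway = 75.9512 + 29
Headway = 105.0 s

105.0


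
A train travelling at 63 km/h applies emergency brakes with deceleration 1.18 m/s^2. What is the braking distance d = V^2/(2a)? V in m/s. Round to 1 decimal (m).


Convert speed: V = 63 / 3.6 = 17.5 m/s
V^2 = 306.25
d = 306.25 / (2 * 1.18)
d = 306.25 / 2.36
d = 129.8 m

129.8


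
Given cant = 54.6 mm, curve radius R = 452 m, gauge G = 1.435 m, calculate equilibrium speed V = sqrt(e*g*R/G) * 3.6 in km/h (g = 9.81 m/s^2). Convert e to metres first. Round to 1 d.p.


Convert cant: e = 54.6 mm = 0.0546 m
V_ms = sqrt(0.0546 * 9.81 * 452 / 1.435)
V_ms = sqrt(168.712859) = 12.989 m/s
V = 12.989 * 3.6 = 46.8 km/h

46.8


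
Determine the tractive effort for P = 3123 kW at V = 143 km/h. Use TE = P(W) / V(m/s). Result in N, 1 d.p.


Convert: P = 3123 kW = 3123000 W
V = 143 / 3.6 = 39.7222 m/s
TE = 3123000 / 39.7222
TE = 78621.0 N

78621.0


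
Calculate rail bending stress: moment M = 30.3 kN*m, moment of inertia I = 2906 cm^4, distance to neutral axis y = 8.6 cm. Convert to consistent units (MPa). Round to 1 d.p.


Convert units:
M = 30.3 kN*m = 30300000 N*mm
y = 8.6 cm = 86 mm
I = 2906 cm^4 = 29060000 mm^4
sigma = 30300000 * 86 / 29060000
sigma = 89.7 MPa

89.7


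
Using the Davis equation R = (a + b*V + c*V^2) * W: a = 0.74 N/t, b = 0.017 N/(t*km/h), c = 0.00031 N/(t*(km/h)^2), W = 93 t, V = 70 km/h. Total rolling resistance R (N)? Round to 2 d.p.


b*V = 0.017 * 70 = 1.19
c*V^2 = 0.00031 * 4900 = 1.519
R_per_t = 0.74 + 1.19 + 1.519 = 3.449 N/t
R_total = 3.449 * 93 = 320.76 N

320.76


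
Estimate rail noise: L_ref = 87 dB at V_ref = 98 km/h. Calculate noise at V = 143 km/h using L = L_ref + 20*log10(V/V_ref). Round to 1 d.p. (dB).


V/V_ref = 143 / 98 = 1.459184
log10(1.459184) = 0.16411
20 * 0.16411 = 3.2822
L = 87 + 3.2822 = 90.3 dB

90.3


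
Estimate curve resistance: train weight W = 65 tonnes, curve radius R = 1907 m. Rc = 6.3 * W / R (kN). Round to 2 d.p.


Rc = 6.3 * W / R
Rc = 6.3 * 65 / 1907
Rc = 409.5 / 1907
Rc = 0.21 kN

0.21


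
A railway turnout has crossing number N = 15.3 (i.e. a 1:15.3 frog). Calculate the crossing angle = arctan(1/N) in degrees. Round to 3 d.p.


1/N = 1/15.3 = 0.065359
angle = arctan(0.065359) = 0.065267 rad
angle = 0.065267 * 180/pi = 3.740 degrees

3.740


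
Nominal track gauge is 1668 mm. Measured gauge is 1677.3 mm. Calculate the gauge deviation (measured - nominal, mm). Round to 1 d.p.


Deviation = measured - nominal
Deviation = 1677.3 - 1668
Deviation = 9.3 mm

9.3


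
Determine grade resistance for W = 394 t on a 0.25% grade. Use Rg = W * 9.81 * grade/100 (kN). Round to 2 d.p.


Rg = W * 9.81 * grade / 100
Rg = 394 * 9.81 * 0.25 / 100
Rg = 3865.14 * 0.0025
Rg = 9.66 kN

9.66


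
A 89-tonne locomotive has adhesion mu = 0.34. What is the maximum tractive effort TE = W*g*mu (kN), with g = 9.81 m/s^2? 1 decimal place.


TE_max = W * g * mu
TE_max = 89 * 9.81 * 0.34
TE_max = 873.09 * 0.34
TE_max = 296.9 kN

296.9


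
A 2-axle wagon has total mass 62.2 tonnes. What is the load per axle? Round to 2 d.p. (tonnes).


Load per axle = total weight / number of axles
Load = 62.2 / 2
Load = 31.10 tonnes

31.10


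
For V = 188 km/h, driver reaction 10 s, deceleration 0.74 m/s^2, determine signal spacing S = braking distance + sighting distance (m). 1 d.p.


V = 188 / 3.6 = 52.2222 m/s
Braking distance = 52.2222^2 / (2*0.74) = 1842.676 m
Sighting distance = 52.2222 * 10 = 522.2222 m
S = 1842.676 + 522.2222 = 2364.9 m

2364.9


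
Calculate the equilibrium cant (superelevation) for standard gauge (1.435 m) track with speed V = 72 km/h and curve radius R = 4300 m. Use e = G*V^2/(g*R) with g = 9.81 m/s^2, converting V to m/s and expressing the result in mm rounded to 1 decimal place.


Convert speed: V = 72 / 3.6 = 20.0 m/s
Apply formula: e = 1.435 * 20.0^2 / (9.81 * 4300)
e = 1.435 * 400.0 / 42183.0
e = 0.013607 m = 13.6 mm

13.6


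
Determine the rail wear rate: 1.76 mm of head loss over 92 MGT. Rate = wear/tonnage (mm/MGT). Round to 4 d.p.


Wear rate = total wear / cumulative tonnage
Rate = 1.76 / 92
Rate = 0.0191 mm/MGT

0.0191


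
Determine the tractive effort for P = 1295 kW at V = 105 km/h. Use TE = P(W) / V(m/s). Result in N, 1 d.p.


Convert: P = 1295 kW = 1295000 W
V = 105 / 3.6 = 29.1667 m/s
TE = 1295000 / 29.1667
TE = 44400.0 N

44400.0


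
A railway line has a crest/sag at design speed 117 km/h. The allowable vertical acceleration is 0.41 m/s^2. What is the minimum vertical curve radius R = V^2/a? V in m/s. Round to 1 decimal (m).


Convert speed: V = 117 / 3.6 = 32.5 m/s
V^2 = 1056.25 m^2/s^2
R_v = 1056.25 / 0.41
R_v = 2576.2 m

2576.2


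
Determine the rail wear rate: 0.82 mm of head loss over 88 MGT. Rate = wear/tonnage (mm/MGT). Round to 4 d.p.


Wear rate = total wear / cumulative tonnage
Rate = 0.82 / 88
Rate = 0.0093 mm/MGT

0.0093


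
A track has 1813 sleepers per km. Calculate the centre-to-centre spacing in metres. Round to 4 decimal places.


Spacing = 1000 m / number of sleepers
Spacing = 1000 / 1813
Spacing = 0.5516 m

0.5516


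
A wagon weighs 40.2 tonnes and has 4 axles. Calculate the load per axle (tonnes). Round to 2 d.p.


Load per axle = total weight / number of axles
Load = 40.2 / 4
Load = 10.05 tonnes

10.05


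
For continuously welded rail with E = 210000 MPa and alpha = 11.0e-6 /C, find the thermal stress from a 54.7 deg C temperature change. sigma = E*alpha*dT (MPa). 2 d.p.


sigma = E * alpha * dT
sigma = 210000 * 11.0e-6 * 54.7
sigma = 2.31 * 54.7
sigma = 126.36 MPa

126.36


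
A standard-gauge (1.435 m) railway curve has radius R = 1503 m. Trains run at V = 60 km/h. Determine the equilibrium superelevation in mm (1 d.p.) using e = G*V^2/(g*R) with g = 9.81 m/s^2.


Convert speed: V = 60 / 3.6 = 16.6667 m/s
Apply formula: e = 1.435 * 16.6667^2 / (9.81 * 1503)
e = 1.435 * 277.7778 / 14744.43
e = 0.027035 m = 27.0 mm

27.0


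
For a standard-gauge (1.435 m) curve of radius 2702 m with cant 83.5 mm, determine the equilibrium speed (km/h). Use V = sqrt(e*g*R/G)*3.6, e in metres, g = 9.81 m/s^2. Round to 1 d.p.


Convert cant: e = 83.5 mm = 0.0835 m
V_ms = sqrt(0.0835 * 9.81 * 2702 / 1.435)
V_ms = sqrt(1542.371268) = 39.273 m/s
V = 39.273 * 3.6 = 141.4 km/h

141.4


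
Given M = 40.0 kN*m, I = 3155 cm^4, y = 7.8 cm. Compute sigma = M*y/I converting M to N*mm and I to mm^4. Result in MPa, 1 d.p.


Convert units:
M = 40.0 kN*m = 40000000 N*mm
y = 7.8 cm = 78 mm
I = 3155 cm^4 = 31550000 mm^4
sigma = 40000000 * 78 / 31550000
sigma = 98.9 MPa

98.9


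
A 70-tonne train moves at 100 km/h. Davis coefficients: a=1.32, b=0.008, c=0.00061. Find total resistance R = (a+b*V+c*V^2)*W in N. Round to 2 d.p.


b*V = 0.008 * 100 = 0.8
c*V^2 = 0.00061 * 10000 = 6.1
R_per_t = 1.32 + 0.8 + 6.1 = 8.22 N/t
R_total = 8.22 * 70 = 575.40 N

575.40


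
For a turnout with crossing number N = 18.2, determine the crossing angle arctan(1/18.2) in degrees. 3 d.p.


1/N = 1/18.2 = 0.054945
angle = arctan(0.054945) = 0.05489 rad
angle = 0.05489 * 180/pi = 3.145 degrees

3.145


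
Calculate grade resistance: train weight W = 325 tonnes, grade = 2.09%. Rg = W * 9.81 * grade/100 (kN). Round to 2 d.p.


Rg = W * 9.81 * grade / 100
Rg = 325 * 9.81 * 2.09 / 100
Rg = 3188.25 * 0.0209
Rg = 66.63 kN

66.63


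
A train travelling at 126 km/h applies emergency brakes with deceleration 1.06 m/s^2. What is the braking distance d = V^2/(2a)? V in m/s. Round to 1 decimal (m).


Convert speed: V = 126 / 3.6 = 35.0 m/s
V^2 = 1225.0
d = 1225.0 / (2 * 1.06)
d = 1225.0 / 2.12
d = 577.8 m

577.8


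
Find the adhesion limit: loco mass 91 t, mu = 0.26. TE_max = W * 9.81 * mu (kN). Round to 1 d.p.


TE_max = W * g * mu
TE_max = 91 * 9.81 * 0.26
TE_max = 892.71 * 0.26
TE_max = 232.1 kN

232.1


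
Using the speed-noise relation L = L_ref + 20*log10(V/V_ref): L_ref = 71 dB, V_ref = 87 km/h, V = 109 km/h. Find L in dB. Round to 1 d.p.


V/V_ref = 109 / 87 = 1.252874
log10(1.252874) = 0.097907
20 * 0.097907 = 1.9581
L = 71 + 1.9581 = 73.0 dB

73.0


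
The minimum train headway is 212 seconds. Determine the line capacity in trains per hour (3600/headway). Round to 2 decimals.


Capacity = 3600 / headway
Capacity = 3600 / 212
Capacity = 16.98 trains/hour

16.98


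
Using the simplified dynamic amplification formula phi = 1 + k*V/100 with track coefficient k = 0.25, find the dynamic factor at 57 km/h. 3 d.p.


phi = 1 + k * V / 100
phi = 1 + 0.25 * 57 / 100
phi = 1 + 0.1425
phi = 1.143

1.143


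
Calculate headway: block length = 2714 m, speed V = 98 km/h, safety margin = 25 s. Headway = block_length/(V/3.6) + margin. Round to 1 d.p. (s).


V = 98 / 3.6 = 27.2222 m/s
Block traversal time = 2714 / 27.2222 = 99.698 s
Headway = 99.698 + 25
Headway = 124.7 s

124.7


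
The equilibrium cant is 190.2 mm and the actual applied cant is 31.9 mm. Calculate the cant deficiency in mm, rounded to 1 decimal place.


Cant deficiency = equilibrium cant - actual cant
CD = 190.2 - 31.9
CD = 158.3 mm

158.3


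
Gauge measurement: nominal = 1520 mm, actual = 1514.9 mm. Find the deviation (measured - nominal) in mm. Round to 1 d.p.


Deviation = measured - nominal
Deviation = 1514.9 - 1520
Deviation = -5.1 mm

-5.1


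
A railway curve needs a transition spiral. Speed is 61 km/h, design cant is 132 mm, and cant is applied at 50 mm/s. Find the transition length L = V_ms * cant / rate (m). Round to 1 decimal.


Convert speed: V = 61 / 3.6 = 16.9444 m/s
L = 16.9444 * 132 / 50
L = 2236.6667 / 50
L = 44.7 m

44.7


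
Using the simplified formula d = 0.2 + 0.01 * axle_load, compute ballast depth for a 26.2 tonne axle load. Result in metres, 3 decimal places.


d = 0.2 + 0.01 * 26.2
d = 0.2 + 0.262
d = 0.462 m

0.462


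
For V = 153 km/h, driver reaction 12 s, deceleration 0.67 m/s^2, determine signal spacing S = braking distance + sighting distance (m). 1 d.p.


V = 153 / 3.6 = 42.5 m/s
Braking distance = 42.5^2 / (2*0.67) = 1347.9478 m
Sighting distance = 42.5 * 12 = 510.0 m
S = 1347.9478 + 510.0 = 1857.9 m

1857.9


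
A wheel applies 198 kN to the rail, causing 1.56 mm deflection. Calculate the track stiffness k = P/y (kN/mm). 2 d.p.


Track stiffness k = P / y
k = 198 / 1.56
k = 126.92 kN/mm

126.92


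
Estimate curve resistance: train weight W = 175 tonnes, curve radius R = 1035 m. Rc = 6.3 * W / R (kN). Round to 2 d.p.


Rc = 6.3 * W / R
Rc = 6.3 * 175 / 1035
Rc = 1102.5 / 1035
Rc = 1.07 kN

1.07


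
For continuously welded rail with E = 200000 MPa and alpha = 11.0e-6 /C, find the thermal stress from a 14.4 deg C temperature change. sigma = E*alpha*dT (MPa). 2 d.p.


sigma = E * alpha * dT
sigma = 200000 * 11.0e-6 * 14.4
sigma = 2.2 * 14.4
sigma = 31.68 MPa

31.68


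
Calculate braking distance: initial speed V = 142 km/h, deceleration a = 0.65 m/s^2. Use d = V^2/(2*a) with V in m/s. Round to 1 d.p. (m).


Convert speed: V = 142 / 3.6 = 39.4444 m/s
V^2 = 1555.8642
d = 1555.8642 / (2 * 0.65)
d = 1555.8642 / 1.3
d = 1196.8 m

1196.8


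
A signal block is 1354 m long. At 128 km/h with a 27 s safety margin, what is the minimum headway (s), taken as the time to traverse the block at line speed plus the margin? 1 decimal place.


V = 128 / 3.6 = 35.5556 m/s
Block traversal time = 1354 / 35.5556 = 38.0812 s
Headway = 38.0812 + 27
Headway = 65.1 s

65.1


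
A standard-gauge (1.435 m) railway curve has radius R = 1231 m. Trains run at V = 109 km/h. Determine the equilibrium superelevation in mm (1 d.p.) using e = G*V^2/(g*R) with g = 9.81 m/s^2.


Convert speed: V = 109 / 3.6 = 30.2778 m/s
Apply formula: e = 1.435 * 30.2778^2 / (9.81 * 1231)
e = 1.435 * 916.7438 / 12076.11
e = 0.108936 m = 108.9 mm

108.9


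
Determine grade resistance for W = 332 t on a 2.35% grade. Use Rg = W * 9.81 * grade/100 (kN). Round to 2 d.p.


Rg = W * 9.81 * grade / 100
Rg = 332 * 9.81 * 2.35 / 100
Rg = 3256.92 * 0.0235
Rg = 76.54 kN

76.54


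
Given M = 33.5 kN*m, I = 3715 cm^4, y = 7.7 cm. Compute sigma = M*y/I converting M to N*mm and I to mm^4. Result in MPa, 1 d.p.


Convert units:
M = 33.5 kN*m = 33500000 N*mm
y = 7.7 cm = 77 mm
I = 3715 cm^4 = 37150000 mm^4
sigma = 33500000 * 77 / 37150000
sigma = 69.4 MPa

69.4


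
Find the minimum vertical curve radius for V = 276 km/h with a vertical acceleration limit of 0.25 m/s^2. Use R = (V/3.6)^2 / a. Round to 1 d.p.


Convert speed: V = 276 / 3.6 = 76.6667 m/s
V^2 = 5877.7778 m^2/s^2
R_v = 5877.7778 / 0.25
R_v = 23511.1 m

23511.1


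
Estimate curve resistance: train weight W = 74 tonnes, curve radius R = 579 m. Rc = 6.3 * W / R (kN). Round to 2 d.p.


Rc = 6.3 * W / R
Rc = 6.3 * 74 / 579
Rc = 466.2 / 579
Rc = 0.81 kN

0.81


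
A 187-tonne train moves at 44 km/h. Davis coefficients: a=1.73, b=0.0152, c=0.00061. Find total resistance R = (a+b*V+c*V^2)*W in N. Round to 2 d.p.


b*V = 0.0152 * 44 = 0.6688
c*V^2 = 0.00061 * 1936 = 1.18096
R_per_t = 1.73 + 0.6688 + 1.18096 = 3.57976 N/t
R_total = 3.57976 * 187 = 669.42 N

669.42


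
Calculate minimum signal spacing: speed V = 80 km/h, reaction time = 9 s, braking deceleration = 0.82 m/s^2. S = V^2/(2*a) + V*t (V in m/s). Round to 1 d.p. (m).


V = 80 / 3.6 = 22.2222 m/s
Braking distance = 22.2222^2 / (2*0.82) = 301.1141 m
Sighting distance = 22.2222 * 9 = 200.0 m
S = 301.1141 + 200.0 = 501.1 m

501.1


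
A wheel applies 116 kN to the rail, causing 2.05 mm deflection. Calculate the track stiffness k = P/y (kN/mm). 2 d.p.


Track stiffness k = P / y
k = 116 / 2.05
k = 56.59 kN/mm

56.59


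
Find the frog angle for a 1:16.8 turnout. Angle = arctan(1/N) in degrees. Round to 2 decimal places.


1/N = 1/16.8 = 0.059524
angle = arctan(0.059524) = 0.059454 rad
angle = 0.059454 * 180/pi = 3.41 degrees

3.41


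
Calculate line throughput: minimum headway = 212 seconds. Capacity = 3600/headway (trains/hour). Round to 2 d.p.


Capacity = 3600 / headway
Capacity = 3600 / 212
Capacity = 16.98 trains/hour

16.98


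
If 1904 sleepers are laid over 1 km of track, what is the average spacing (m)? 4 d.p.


Spacing = 1000 m / number of sleepers
Spacing = 1000 / 1904
Spacing = 0.5252 m

0.5252


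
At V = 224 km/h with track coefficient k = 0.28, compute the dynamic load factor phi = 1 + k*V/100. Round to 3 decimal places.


phi = 1 + k * V / 100
phi = 1 + 0.28 * 224 / 100
phi = 1 + 0.6272
phi = 1.627

1.627


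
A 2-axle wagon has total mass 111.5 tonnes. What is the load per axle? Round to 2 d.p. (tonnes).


Load per axle = total weight / number of axles
Load = 111.5 / 2
Load = 55.75 tonnes

55.75


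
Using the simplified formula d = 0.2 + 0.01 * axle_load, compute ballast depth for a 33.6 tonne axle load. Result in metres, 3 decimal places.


d = 0.2 + 0.01 * 33.6
d = 0.2 + 0.336
d = 0.536 m

0.536


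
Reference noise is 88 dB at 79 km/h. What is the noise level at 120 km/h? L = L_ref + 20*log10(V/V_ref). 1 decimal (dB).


V/V_ref = 120 / 79 = 1.518987
log10(1.518987) = 0.181554
20 * 0.181554 = 3.6311
L = 88 + 3.6311 = 91.6 dB

91.6


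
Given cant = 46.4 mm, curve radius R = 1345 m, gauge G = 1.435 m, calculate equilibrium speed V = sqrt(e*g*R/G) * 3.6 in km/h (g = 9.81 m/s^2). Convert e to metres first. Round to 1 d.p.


Convert cant: e = 46.4 mm = 0.0464 m
V_ms = sqrt(0.0464 * 9.81 * 1345 / 1.435)
V_ms = sqrt(426.635875) = 20.6552 m/s
V = 20.6552 * 3.6 = 74.4 km/h

74.4


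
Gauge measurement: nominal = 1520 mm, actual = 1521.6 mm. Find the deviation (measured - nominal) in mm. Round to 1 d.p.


Deviation = measured - nominal
Deviation = 1521.6 - 1520
Deviation = 1.6 mm

1.6


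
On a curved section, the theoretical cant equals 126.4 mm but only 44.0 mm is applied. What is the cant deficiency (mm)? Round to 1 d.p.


Cant deficiency = equilibrium cant - actual cant
CD = 126.4 - 44.0
CD = 82.4 mm

82.4


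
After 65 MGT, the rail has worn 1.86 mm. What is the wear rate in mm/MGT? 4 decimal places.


Wear rate = total wear / cumulative tonnage
Rate = 1.86 / 65
Rate = 0.0286 mm/MGT

0.0286


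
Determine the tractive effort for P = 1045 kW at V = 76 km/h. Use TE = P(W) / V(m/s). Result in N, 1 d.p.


Convert: P = 1045 kW = 1045000 W
V = 76 / 3.6 = 21.1111 m/s
TE = 1045000 / 21.1111
TE = 49500.0 N

49500.0


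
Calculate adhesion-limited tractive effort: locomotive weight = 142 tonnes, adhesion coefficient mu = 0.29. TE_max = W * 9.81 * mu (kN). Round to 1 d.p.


TE_max = W * g * mu
TE_max = 142 * 9.81 * 0.29
TE_max = 1393.02 * 0.29
TE_max = 404.0 kN

404.0


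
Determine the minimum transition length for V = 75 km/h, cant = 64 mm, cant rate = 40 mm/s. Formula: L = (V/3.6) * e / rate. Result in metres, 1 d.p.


Convert speed: V = 75 / 3.6 = 20.8333 m/s
L = 20.8333 * 64 / 40
L = 1333.3333 / 40
L = 33.3 m

33.3


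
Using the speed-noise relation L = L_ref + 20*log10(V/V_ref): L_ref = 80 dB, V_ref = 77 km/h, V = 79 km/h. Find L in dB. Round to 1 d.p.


V/V_ref = 79 / 77 = 1.025974
log10(1.025974) = 0.011136
20 * 0.011136 = 0.2227
L = 80 + 0.2227 = 80.2 dB

80.2


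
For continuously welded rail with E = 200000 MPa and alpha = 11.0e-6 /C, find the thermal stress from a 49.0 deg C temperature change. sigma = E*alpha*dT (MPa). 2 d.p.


sigma = E * alpha * dT
sigma = 200000 * 11.0e-6 * 49.0
sigma = 2.2 * 49.0
sigma = 107.80 MPa

107.80


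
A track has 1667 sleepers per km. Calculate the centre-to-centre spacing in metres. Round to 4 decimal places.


Spacing = 1000 m / number of sleepers
Spacing = 1000 / 1667
Spacing = 0.5999 m

0.5999


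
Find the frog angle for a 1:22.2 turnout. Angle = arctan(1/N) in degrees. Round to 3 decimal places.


1/N = 1/22.2 = 0.045045
angle = arctan(0.045045) = 0.045015 rad
angle = 0.045015 * 180/pi = 2.579 degrees

2.579


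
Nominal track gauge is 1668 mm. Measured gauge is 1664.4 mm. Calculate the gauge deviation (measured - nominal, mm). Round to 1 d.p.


Deviation = measured - nominal
Deviation = 1664.4 - 1668
Deviation = -3.6 mm

-3.6


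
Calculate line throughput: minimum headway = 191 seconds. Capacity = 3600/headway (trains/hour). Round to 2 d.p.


Capacity = 3600 / headway
Capacity = 3600 / 191
Capacity = 18.85 trains/hour

18.85


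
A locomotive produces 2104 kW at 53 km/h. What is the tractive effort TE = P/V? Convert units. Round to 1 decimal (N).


Convert: P = 2104 kW = 2104000 W
V = 53 / 3.6 = 14.7222 m/s
TE = 2104000 / 14.7222
TE = 142913.2 N

142913.2


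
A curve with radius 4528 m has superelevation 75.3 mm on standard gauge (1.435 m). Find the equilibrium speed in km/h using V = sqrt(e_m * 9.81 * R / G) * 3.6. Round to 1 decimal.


Convert cant: e = 75.3 mm = 0.0753 m
V_ms = sqrt(0.0753 * 9.81 * 4528 / 1.435)
V_ms = sqrt(2330.872407) = 48.2791 m/s
V = 48.2791 * 3.6 = 173.8 km/h

173.8


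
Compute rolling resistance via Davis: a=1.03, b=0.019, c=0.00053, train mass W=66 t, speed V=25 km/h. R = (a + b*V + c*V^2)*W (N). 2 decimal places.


b*V = 0.019 * 25 = 0.475
c*V^2 = 0.00053 * 625 = 0.33125
R_per_t = 1.03 + 0.475 + 0.33125 = 1.83625 N/t
R_total = 1.83625 * 66 = 121.19 N

121.19


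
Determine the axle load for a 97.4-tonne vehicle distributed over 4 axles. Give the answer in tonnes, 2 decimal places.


Load per axle = total weight / number of axles
Load = 97.4 / 4
Load = 24.35 tonnes

24.35


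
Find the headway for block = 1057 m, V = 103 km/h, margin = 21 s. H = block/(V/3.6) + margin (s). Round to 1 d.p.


V = 103 / 3.6 = 28.6111 m/s
Block traversal time = 1057 / 28.6111 = 36.9437 s
Headway = 36.9437 + 21
Headway = 57.9 s

57.9


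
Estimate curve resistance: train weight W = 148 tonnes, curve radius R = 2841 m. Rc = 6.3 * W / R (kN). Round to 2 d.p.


Rc = 6.3 * W / R
Rc = 6.3 * 148 / 2841
Rc = 932.4 / 2841
Rc = 0.33 kN

0.33


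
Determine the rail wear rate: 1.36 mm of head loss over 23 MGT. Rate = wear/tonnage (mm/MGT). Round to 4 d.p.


Wear rate = total wear / cumulative tonnage
Rate = 1.36 / 23
Rate = 0.0591 mm/MGT

0.0591


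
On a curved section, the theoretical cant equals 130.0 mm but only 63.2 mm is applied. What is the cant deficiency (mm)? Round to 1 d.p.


Cant deficiency = equilibrium cant - actual cant
CD = 130.0 - 63.2
CD = 66.8 mm

66.8


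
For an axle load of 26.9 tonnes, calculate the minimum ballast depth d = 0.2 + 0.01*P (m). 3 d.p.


d = 0.2 + 0.01 * 26.9
d = 0.2 + 0.269
d = 0.469 m

0.469


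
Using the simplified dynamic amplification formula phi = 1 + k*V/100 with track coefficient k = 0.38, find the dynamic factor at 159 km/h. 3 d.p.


phi = 1 + k * V / 100
phi = 1 + 0.38 * 159 / 100
phi = 1 + 0.6042
phi = 1.604

1.604


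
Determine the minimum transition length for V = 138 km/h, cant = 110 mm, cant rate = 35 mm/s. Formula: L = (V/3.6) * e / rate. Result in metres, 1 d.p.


Convert speed: V = 138 / 3.6 = 38.3333 m/s
L = 38.3333 * 110 / 35
L = 4216.6667 / 35
L = 120.5 m

120.5


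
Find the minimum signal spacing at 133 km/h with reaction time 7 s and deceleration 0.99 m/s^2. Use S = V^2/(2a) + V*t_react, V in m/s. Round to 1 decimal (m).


V = 133 / 3.6 = 36.9444 m/s
Braking distance = 36.9444^2 / (2*0.99) = 689.3394 m
Sighting distance = 36.9444 * 7 = 258.6111 m
S = 689.3394 + 258.6111 = 948.0 m

948.0


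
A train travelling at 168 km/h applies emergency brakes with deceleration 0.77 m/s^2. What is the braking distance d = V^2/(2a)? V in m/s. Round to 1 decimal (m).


Convert speed: V = 168 / 3.6 = 46.6667 m/s
V^2 = 2177.7778
d = 2177.7778 / (2 * 0.77)
d = 2177.7778 / 1.54
d = 1414.1 m

1414.1


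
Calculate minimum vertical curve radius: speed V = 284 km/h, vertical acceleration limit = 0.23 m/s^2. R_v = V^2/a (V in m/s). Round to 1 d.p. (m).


Convert speed: V = 284 / 3.6 = 78.8889 m/s
V^2 = 6223.4568 m^2/s^2
R_v = 6223.4568 / 0.23
R_v = 27058.5 m

27058.5


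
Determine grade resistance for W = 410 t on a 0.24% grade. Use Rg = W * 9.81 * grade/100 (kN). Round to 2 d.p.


Rg = W * 9.81 * grade / 100
Rg = 410 * 9.81 * 0.24 / 100
Rg = 4022.1 * 0.0024
Rg = 9.65 kN

9.65


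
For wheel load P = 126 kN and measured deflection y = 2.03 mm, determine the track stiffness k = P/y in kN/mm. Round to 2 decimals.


Track stiffness k = P / y
k = 126 / 2.03
k = 62.07 kN/mm

62.07


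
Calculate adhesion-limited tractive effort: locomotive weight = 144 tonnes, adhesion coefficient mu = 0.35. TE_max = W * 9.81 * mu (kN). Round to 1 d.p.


TE_max = W * g * mu
TE_max = 144 * 9.81 * 0.35
TE_max = 1412.64 * 0.35
TE_max = 494.4 kN

494.4


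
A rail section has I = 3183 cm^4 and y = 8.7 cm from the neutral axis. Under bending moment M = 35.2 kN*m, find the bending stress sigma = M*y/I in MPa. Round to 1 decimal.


Convert units:
M = 35.2 kN*m = 35200000 N*mm
y = 8.7 cm = 87 mm
I = 3183 cm^4 = 31830000 mm^4
sigma = 35200000 * 87 / 31830000
sigma = 96.2 MPa

96.2


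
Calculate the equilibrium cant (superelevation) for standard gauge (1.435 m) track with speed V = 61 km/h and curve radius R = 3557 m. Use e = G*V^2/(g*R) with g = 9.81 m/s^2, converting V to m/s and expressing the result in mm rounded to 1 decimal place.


Convert speed: V = 61 / 3.6 = 16.9444 m/s
Apply formula: e = 1.435 * 16.9444^2 / (9.81 * 3557)
e = 1.435 * 287.1142 / 34894.17
e = 0.011807 m = 11.8 mm

11.8


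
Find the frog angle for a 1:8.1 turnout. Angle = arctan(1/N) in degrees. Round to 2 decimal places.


1/N = 1/8.1 = 0.123457
angle = arctan(0.123457) = 0.122835 rad
angle = 0.122835 * 180/pi = 7.04 degrees

7.04


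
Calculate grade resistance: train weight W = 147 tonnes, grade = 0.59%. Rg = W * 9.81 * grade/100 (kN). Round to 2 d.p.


Rg = W * 9.81 * grade / 100
Rg = 147 * 9.81 * 0.59 / 100
Rg = 1442.07 * 0.0059
Rg = 8.51 kN

8.51


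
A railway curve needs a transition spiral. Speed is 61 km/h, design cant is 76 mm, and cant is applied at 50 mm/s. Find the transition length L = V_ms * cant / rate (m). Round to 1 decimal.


Convert speed: V = 61 / 3.6 = 16.9444 m/s
L = 16.9444 * 76 / 50
L = 1287.7778 / 50
L = 25.8 m

25.8
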